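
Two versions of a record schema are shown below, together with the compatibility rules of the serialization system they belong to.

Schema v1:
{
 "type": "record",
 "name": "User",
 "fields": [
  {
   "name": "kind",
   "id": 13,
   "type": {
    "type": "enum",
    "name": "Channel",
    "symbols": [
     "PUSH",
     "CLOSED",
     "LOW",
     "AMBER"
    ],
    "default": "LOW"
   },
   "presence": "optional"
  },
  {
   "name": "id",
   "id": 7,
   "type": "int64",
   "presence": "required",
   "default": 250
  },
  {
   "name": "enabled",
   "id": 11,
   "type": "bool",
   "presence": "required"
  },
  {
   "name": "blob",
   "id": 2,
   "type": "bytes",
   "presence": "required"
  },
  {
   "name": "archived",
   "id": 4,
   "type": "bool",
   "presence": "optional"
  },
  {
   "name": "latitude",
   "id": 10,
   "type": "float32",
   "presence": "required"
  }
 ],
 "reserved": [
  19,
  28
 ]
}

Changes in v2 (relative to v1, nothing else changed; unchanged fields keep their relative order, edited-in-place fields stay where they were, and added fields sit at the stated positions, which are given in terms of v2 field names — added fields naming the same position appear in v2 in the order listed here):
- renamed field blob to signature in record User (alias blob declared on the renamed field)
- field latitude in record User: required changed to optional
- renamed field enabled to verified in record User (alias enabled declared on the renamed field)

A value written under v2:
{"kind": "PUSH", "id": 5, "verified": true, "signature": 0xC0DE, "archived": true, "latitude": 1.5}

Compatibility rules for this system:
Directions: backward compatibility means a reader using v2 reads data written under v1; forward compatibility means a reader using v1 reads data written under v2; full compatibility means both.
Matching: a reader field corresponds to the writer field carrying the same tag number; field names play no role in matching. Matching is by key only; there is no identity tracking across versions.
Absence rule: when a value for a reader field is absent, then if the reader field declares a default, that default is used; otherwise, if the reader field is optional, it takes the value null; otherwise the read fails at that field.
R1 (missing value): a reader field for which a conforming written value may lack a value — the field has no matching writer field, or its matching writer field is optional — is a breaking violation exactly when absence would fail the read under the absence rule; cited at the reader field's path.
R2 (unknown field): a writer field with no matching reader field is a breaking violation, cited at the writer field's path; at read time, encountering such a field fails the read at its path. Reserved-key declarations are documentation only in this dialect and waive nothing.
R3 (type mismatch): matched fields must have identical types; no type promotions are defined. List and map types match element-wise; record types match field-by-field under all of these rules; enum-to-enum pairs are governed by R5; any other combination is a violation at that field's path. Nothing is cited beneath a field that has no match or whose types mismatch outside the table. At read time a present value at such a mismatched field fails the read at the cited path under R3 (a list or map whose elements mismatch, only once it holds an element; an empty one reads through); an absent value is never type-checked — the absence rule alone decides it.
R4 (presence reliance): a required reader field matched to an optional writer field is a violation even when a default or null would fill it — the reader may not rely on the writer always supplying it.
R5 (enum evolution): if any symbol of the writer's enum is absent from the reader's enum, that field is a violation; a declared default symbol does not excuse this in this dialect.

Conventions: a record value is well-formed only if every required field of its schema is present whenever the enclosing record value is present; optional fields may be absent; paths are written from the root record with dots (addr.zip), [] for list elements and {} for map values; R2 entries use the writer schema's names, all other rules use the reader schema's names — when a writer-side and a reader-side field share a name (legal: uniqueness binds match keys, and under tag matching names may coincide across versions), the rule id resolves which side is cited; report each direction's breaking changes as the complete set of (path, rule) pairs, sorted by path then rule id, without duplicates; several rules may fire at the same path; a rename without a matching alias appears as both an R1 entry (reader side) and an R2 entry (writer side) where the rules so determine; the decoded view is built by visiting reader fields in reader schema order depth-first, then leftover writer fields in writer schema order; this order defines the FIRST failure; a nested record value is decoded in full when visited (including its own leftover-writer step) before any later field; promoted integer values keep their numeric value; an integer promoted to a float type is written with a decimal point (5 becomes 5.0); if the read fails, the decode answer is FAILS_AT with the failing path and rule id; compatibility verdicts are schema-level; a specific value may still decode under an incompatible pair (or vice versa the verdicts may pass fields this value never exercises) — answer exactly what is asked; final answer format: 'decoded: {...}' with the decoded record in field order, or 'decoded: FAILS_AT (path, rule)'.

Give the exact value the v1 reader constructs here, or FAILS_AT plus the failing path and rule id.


decoded: {"kind": "PUSH", "id": 5, "enabled": true, "blob": 0xC0DE, "archived": true, "latitude": 1.5}

the writer's type comes first in each User pair
decode (reader v1):
  kind := "PUSH"
  id := 5
  enabled := true (from writer verified)
  blob := 0xC0DE (from writer signature)
  archived := true
  latitude := 1.5
  => decoded: {"kind": "PUSH", "id": 5, "enabled": true, "blob": 0xC0DE, "archived": true, "latitude": 1.5}
the rest of the User diff is inert for this question:
  renamed field blob to signature in record User (alias blob declared on the renamed field) -> fires no rule on User under this dialect and leaves the result unchanged
  field latitude in record User: required changed to optional -> changes User's schema-level verdicts only — the decode of this value is the same
  renamed field enabled to verified in record User (alias enabled declared on the renamed field) -> fires no rule on User under this dialect and leaves the result unchanged


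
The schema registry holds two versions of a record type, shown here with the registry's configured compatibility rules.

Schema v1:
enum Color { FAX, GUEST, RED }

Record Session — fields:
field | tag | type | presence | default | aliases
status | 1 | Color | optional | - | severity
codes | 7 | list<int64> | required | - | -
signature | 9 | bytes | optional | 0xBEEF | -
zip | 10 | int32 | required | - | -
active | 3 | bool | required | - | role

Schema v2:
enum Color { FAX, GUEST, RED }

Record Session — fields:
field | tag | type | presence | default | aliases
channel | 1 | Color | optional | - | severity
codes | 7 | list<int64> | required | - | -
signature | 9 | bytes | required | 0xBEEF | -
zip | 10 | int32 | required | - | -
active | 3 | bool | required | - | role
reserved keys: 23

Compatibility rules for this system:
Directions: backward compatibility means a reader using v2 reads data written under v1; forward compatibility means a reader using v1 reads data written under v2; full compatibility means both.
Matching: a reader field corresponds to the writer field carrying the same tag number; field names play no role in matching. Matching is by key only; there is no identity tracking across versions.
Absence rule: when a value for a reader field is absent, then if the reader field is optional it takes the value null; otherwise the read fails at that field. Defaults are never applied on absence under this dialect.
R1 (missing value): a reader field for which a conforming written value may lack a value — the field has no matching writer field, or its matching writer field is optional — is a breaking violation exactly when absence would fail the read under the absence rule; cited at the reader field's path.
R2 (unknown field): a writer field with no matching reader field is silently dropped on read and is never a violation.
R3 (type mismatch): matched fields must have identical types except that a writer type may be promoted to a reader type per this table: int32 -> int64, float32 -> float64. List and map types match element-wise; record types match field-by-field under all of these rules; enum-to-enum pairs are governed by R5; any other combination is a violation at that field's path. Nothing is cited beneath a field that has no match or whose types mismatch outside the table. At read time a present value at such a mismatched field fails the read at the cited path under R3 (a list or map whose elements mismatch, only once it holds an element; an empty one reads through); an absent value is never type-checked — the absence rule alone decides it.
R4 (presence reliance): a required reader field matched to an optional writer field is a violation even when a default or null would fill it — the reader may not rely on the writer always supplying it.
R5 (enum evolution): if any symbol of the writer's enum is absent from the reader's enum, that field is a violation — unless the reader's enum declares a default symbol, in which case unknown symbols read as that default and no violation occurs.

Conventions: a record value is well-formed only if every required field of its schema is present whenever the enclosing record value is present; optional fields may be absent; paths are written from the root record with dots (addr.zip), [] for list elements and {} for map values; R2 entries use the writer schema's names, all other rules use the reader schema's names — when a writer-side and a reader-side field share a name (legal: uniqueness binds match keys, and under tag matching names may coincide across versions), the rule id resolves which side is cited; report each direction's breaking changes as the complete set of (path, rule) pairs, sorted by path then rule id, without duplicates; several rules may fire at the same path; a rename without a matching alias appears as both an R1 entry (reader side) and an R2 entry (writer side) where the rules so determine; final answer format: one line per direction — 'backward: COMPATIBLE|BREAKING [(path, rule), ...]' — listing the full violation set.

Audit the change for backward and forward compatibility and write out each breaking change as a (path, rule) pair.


each type pair in Session: writer, then reader
checking backward for Session: reader v2 against writer v1:
  writer optional, Color -> Color: reader channel maps from writer status
  writer required, list<int64> -> list<int64>: reader codes maps from writer codes
  writer optional, bytes -> bytes: reader signature maps from writer signature
  writer required, int32 -> int32: reader zip maps from writer zip
  writer required, bool -> bool: reader active maps from writer active
  breaking: (signature, R1)
  breaking: (signature, R4)
  => 2 violation(s): backward is BREAKING for Session
checking forward for Session: reader v1 against writer v2:
  writer optional, Color -> Color: reader status maps from writer channel
  writer required, list<int64> -> list<int64>: reader codes maps from writer codes
  writer required, bytes -> bytes: reader signature maps from writer signature
  writer required, int32 -> int32: reader zip maps from writer zip
  writer required, bool -> bool: reader active maps from writer active
  => forward: COMPATIBLE

backward: BREAKING [(signature, R1), (signature, R4)]; forward: COMPATIBLE []


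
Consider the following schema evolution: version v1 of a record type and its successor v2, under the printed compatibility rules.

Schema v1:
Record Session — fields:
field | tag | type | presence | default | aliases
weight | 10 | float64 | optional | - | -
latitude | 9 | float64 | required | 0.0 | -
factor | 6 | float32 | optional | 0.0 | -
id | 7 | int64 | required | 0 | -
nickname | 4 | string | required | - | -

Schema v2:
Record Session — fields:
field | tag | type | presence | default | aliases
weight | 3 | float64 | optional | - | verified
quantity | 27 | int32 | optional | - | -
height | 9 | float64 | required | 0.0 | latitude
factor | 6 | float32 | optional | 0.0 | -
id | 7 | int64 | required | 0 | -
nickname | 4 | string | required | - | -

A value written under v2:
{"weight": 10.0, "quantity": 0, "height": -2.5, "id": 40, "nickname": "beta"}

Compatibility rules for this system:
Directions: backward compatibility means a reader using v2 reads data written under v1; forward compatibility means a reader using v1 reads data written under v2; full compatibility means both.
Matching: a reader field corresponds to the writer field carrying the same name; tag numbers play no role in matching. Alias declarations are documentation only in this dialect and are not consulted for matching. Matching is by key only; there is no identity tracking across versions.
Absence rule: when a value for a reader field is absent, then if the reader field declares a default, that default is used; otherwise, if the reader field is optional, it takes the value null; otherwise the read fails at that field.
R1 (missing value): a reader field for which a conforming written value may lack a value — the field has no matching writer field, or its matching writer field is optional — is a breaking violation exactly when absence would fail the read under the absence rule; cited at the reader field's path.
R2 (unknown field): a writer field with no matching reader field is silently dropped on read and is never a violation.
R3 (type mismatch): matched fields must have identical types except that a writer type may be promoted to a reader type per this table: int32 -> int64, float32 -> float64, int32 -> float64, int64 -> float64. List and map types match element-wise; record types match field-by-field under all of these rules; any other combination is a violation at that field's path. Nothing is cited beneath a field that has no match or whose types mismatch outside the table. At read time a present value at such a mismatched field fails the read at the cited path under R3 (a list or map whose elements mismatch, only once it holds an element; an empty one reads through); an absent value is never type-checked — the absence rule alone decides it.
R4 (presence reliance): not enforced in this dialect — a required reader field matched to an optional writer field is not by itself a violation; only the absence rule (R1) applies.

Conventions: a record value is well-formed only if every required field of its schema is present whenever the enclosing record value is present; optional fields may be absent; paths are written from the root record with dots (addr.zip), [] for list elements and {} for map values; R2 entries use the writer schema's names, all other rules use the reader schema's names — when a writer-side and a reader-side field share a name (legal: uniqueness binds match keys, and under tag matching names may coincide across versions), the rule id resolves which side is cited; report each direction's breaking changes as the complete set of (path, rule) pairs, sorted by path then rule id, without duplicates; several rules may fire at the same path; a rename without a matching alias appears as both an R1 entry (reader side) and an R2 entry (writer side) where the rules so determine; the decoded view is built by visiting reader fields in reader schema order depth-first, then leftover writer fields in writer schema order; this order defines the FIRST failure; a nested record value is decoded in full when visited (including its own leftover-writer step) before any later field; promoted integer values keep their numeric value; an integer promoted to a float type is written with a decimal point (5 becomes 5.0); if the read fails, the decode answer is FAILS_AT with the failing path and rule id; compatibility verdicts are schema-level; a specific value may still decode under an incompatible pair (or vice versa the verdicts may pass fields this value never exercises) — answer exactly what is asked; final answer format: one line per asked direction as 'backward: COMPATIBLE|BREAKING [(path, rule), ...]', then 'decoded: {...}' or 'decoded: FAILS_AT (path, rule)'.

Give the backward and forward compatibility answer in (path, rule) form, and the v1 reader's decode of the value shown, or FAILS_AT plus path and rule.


backward: COMPATIBLE []; forward: COMPATIBLE []; decoded: {"weight": 10.0, "latitude": 0.0, "factor": 0.0, "id": 40, "nickname": "beta"}

in Session below, arrows point writer -> reader
backward analysis of Session with v2 as reader and v1 as writer:
  weight <- weight (float64 -> float64, writer optional)
  quantity: no writer-side match
  height: no writer-side match
  factor <- factor (float32 -> float32, writer optional)
  id <- id (int64 -> int64, writer required)
  nickname <- nickname (string -> string, writer required)
  latitude (writer side), unknown to reader
  nothing fires on Session: backward is COMPATIBLE
forward analysis of Session with v1 as reader and v2 as writer:
  weight <- weight (float64 -> float64, writer optional)
  latitude: no writer-side match
  factor <- factor (float32 -> float32, writer optional)
  id <- id (int64 -> int64, writer required)
  nickname <- nickname (string -> string, writer required)
  quantity (writer side), unknown to reader
  height (writer side), unknown to reader
  nothing fires on Session: forward is COMPATIBLE
decode (reader v1):
  weight := 10.0
  latitude := 0.0 (missing; default applied)
  factor := 0.0 (missing; default applied)
  id := 40
  nickname := "beta"
  writer quantity: no reader field; dropped
  writer height: no reader field; dropped
  => decoded: {"weight": 10.0, "latitude": 0.0, "factor": 0.0, "id": 40, "nickname": "beta"}


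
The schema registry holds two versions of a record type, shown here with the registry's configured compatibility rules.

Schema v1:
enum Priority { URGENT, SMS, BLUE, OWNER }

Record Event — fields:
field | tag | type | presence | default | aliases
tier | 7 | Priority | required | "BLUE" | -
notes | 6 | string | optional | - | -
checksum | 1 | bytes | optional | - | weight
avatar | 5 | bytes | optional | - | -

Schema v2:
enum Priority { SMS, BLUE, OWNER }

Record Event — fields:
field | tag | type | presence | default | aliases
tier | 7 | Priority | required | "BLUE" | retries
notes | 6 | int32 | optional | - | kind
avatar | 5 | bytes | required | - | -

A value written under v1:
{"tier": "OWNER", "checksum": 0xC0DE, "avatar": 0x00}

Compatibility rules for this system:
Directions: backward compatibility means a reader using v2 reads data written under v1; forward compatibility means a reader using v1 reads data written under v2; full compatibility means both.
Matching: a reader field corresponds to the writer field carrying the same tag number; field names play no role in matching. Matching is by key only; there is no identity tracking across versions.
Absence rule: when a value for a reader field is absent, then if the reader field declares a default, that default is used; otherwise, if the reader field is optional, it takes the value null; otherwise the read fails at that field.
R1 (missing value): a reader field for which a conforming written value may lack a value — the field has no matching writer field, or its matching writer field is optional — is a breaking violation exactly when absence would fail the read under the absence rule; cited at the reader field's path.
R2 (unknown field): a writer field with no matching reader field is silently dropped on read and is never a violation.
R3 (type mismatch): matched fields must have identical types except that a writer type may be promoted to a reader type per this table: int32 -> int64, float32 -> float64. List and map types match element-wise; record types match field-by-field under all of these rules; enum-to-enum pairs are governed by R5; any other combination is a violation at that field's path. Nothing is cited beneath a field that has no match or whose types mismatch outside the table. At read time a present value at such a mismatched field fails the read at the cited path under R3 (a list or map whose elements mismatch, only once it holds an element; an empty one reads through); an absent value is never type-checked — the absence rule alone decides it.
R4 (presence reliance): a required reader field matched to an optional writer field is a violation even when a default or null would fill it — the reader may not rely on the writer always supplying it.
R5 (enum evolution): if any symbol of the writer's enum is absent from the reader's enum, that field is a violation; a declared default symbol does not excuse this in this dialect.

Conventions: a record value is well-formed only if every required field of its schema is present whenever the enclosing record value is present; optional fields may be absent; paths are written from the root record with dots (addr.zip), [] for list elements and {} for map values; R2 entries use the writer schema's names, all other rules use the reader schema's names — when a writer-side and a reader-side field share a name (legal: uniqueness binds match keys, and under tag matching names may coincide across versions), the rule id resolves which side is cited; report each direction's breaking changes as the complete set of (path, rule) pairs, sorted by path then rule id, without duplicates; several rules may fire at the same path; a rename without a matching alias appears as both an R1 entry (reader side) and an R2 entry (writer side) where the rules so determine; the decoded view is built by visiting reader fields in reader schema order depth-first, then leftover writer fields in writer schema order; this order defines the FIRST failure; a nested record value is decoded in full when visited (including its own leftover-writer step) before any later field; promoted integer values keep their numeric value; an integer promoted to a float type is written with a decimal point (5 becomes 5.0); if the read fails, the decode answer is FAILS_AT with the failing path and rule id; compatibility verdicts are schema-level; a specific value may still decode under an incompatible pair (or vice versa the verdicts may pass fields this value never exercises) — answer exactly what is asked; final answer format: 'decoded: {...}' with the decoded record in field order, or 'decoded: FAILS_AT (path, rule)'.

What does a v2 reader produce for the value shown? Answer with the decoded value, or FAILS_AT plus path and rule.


in Event below, arrows point writer -> reader
decode (reader v2):
  tier := "OWNER"
  notes := null (absent, optional -> null)
  avatar := 0x00
  writer checksum: unknown -> dropped
  => decoded: {"tier": "OWNER", "notes": null, "avatar": 0x00}
the other Event changes do not affect what is asked:
  field notes in record Event: type string changed to int32 -> changes Event's schema-level verdicts only — the decode of this value is the same
  enum Priority (field tier in record Event): symbol URGENT removed -> changes Event's schema-level verdicts only — the decode of this value is the same
  field avatar in record Event: optional changed to required -> changes Event's schema-level verdicts only — the decode of this value is the same

decoded: {"tier": "OWNER", "notes": null, "avatar": 0x00}


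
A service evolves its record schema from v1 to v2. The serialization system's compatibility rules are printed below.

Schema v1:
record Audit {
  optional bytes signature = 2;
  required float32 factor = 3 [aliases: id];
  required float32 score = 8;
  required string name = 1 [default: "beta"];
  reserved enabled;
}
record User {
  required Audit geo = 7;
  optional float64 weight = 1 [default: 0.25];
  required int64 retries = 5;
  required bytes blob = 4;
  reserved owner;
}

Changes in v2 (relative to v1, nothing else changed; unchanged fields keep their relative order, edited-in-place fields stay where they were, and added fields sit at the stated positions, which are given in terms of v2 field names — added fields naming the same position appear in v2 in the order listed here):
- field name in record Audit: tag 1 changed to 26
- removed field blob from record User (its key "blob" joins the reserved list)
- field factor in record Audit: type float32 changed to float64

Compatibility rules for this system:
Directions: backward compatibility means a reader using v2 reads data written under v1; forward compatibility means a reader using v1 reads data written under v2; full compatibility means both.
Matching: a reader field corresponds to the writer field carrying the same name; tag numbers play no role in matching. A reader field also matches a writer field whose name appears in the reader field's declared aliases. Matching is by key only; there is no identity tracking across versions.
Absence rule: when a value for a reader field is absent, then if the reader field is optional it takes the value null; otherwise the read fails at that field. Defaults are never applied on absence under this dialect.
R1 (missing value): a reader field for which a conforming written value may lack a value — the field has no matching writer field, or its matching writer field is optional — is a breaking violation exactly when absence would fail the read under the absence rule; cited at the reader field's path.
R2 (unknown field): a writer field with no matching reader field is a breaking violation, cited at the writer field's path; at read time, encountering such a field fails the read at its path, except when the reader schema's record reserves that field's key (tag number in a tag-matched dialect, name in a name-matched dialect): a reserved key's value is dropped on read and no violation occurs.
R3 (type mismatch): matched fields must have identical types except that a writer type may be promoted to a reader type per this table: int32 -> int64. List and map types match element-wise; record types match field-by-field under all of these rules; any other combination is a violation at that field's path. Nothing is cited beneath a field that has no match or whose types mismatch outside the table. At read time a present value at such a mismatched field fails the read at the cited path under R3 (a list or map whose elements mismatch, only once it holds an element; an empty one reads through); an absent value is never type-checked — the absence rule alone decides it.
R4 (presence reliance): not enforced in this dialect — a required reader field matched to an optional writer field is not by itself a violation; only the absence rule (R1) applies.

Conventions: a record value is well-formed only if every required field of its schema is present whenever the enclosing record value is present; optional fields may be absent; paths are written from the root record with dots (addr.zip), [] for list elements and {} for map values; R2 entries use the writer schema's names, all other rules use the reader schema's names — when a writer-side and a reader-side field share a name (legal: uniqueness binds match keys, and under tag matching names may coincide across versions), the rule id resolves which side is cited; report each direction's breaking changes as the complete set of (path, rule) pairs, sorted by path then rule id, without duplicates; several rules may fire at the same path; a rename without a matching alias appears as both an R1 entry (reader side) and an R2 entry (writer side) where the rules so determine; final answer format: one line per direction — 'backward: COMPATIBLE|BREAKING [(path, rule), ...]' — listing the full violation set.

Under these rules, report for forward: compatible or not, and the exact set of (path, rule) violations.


arrows below run writer -> reader for User
forward on User — v1 reading data written by v2:
  Audit -> Audit, writer required: geo aligns to geo
  float64 -> float64, writer optional: weight aligns to weight
  int64 -> int64, writer required: retries aligns to retries
  blob: no writer match
  bytes -> bytes, writer optional: geo.signature aligns to geo.signature
  float64 -> float32, writer required: geo.factor aligns to geo.factor
  float32 -> float32, writer required: geo.score aligns to geo.score
  string -> string, writer required: geo.name aligns to geo.name
  rule R1 violated at blob
  rule R3 violated at geo.factor
  => 2 violation(s): forward is BREAKING for User
ruling out the remaining User differences:
  field name in record Audit: tag 1 changed to 26 -> fires no rule on User, leaving the asked answer as it is

forward: BREAKING [(blob, R1), (geo.factor, R3)]


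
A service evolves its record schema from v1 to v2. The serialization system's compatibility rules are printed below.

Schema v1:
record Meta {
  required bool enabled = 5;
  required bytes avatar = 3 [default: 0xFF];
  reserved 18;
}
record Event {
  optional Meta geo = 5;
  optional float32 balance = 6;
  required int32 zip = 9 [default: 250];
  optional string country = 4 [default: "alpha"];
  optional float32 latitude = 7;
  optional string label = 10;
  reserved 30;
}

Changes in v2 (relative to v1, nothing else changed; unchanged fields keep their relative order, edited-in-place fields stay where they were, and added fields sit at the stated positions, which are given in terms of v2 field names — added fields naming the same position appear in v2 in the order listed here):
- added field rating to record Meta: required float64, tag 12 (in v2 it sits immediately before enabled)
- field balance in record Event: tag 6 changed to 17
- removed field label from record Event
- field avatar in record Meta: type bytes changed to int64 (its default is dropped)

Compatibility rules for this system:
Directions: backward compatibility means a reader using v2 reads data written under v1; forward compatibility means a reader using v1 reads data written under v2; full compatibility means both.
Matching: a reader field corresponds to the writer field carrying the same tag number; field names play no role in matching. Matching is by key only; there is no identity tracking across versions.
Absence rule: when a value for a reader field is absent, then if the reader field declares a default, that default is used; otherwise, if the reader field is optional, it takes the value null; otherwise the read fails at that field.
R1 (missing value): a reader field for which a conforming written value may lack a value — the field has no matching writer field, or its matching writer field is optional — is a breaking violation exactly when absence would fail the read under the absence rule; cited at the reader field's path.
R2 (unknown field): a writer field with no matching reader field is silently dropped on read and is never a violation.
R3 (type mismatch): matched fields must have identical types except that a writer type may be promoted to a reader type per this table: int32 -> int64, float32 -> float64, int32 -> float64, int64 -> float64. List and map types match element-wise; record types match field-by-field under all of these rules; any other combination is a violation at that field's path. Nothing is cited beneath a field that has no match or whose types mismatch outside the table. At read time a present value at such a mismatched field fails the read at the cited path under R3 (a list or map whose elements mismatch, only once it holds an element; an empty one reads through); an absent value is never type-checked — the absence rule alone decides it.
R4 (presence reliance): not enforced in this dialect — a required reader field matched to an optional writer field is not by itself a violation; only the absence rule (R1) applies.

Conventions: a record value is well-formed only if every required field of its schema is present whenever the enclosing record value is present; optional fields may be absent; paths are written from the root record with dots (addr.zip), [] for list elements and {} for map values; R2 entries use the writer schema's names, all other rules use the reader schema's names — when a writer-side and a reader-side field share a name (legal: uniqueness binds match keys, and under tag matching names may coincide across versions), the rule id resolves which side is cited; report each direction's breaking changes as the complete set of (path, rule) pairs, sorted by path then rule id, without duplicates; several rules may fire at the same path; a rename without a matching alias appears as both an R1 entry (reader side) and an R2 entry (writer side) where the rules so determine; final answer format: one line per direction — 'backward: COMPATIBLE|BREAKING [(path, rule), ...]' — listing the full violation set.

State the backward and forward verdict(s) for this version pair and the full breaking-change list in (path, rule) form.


the writer's type comes first in each Event pair
backward pass over Event, reader schema v2, writer schema v1:
  geo: Meta -> Meta, writer optional; from geo
  no writer field matches reader balance
  zip: int32 -> int32, writer required; from zip
  country: string -> string, writer optional; from country
  latitude: float32 -> float32, writer optional; from latitude
  writer field balance has no reader counterpart
  writer field label has no reader counterpart
  no writer field matches reader geo.rating
  geo.enabled: bool -> bool, writer required; from geo.enabled
  geo.avatar: bytes -> int64, writer required; from geo.avatar
  violation R3 at geo.avatar
  violation R1 at geo.rating
  backward on Event therefore BREAKING (2)
forward pass over Event, reader schema v1, writer schema v2:
  geo: Meta -> Meta, writer optional; from geo
  no writer field matches reader balance
  zip: int32 -> int32, writer required; from zip
  country: string -> string, writer optional; from country
  latitude: float32 -> float32, writer optional; from latitude
  no writer field matches reader label
  writer field balance has no reader counterpart
  geo.enabled: bool -> bool, writer required; from geo.enabled
  geo.avatar: int64 -> bytes, writer required; from geo.avatar
  writer field geo.rating has no reader counterpart
  violation R3 at geo.avatar
  forward on Event therefore BREAKING (1)

backward: BREAKING [(geo.avatar, R3), (geo.rating, R1)]; forward: BREAKING [(geo.avatar, R3)]


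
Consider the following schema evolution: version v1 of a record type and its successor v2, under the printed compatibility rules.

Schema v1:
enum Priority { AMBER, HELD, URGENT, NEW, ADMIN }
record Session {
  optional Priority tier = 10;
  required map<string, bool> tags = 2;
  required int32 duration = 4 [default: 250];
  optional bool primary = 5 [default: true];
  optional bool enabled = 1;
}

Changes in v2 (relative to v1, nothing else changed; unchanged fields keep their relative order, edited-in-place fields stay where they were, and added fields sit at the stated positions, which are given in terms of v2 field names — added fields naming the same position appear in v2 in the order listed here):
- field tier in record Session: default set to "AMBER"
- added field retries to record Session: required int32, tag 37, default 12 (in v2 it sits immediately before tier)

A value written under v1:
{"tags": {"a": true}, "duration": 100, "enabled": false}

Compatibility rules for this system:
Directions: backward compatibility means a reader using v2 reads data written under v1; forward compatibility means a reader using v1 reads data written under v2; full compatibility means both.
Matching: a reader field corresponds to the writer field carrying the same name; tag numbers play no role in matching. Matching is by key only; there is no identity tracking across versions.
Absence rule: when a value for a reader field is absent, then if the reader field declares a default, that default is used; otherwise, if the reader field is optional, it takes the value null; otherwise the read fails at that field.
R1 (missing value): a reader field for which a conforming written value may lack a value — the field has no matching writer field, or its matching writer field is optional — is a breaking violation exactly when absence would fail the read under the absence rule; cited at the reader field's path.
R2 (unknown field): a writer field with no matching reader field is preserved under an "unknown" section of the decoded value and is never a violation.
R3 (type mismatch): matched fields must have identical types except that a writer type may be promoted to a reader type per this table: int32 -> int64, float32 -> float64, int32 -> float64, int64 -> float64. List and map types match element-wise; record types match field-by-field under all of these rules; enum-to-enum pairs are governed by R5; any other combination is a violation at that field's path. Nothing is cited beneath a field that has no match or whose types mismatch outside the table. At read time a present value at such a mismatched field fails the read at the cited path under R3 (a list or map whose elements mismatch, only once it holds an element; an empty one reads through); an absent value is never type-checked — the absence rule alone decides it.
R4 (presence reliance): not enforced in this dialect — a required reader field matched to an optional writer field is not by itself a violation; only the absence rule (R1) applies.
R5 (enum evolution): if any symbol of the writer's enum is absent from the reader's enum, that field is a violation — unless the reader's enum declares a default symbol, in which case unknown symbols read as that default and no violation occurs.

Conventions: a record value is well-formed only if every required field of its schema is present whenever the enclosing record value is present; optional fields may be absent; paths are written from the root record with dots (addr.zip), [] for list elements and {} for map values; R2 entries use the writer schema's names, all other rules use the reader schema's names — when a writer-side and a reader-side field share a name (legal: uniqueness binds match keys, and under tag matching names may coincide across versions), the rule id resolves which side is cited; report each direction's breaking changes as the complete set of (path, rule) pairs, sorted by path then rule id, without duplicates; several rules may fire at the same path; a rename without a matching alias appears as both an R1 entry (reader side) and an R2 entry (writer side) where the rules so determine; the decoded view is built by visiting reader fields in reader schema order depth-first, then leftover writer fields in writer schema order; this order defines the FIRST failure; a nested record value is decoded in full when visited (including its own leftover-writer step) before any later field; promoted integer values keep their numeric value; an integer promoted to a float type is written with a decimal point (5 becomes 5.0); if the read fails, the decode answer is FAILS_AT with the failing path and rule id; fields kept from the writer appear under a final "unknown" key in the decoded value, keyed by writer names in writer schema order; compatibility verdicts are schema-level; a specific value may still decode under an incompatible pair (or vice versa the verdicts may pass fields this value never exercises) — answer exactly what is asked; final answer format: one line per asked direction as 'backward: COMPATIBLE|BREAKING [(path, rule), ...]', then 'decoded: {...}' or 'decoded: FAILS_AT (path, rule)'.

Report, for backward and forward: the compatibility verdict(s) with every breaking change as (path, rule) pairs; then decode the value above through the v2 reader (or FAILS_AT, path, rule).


backward: COMPATIBLE []; forward: COMPATIBLE []; decoded: {"retries": 12, "tier": "AMBER", "tags": {"a": true}, "duration": 100, "primary": true, "enabled": false}

the writer's type comes first in each Session pair
backward analysis of Session with v2 as reader and v1 as writer:
  retries: no writer match
  Priority -> Priority, writer optional: tier aligns to tier
  map<string, bool> -> map<string, bool>, writer required: tags aligns to tags
  int32 -> int32, writer required: duration aligns to duration
  bool -> bool, writer optional: primary aligns to primary
  bool -> bool, writer optional: enabled aligns to enabled
  => backward: COMPATIBLE
forward analysis of Session with v1 as reader and v2 as writer:
  Priority -> Priority, writer optional: tier aligns to tier
  map<string, bool> -> map<string, bool>, writer required: tags aligns to tags
  int32 -> int32, writer required: duration aligns to duration
  bool -> bool, writer optional: primary aligns to primary
  bool -> bool, writer optional: enabled aligns to enabled
  writer retries: unknown to reader
  => forward: COMPATIBLE
migrating the Session value to v2:
  retries := 12 (missing; default applied)
  tier := "AMBER" (missing; default applied)
  tags := {"a": true}
  duration := 100
  primary := true (missing; default applied)
  enabled := false
  => decoded: {"retries": 12, "tier": "AMBER", "tags": {"a": true}, "duration": 100, "primary": true, "enabled": false}
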